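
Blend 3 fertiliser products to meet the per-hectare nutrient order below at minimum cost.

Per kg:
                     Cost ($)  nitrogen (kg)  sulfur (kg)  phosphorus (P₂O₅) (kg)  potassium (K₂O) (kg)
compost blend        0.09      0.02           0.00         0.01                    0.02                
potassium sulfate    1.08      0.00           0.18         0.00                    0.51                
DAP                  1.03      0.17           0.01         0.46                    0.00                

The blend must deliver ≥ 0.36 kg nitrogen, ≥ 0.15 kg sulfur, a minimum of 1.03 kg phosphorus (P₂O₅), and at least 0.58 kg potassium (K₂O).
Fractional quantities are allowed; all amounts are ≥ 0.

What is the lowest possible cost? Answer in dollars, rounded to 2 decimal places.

$3.53

Let x1 = kg of compost blend, x2 = kg of potassium sulfate, x3 = kg of DAP.
Minimise 0.09x1 + 1.08x2 + 1.03x3 with:
  0.02x1 + 0.17x3 ≥ 0.36   (nitrogen)
  0.18x2 + 0.01x3 ≥ 0.15   (sulfur)
  0.01x1 + 0.46x3 ≥ 1.03   (phosphorus (P₂O₅))
  0.02x1 + 0.51x2 ≥ 0.58   (potassium (K₂O))
  x1, x2, x3 ≥ 0.
The minimum-cost mix takes nothing from compost blend — only potassium sulfate, DAP. There the phosphorus (P₂O₅) and potassium (K₂O) constraints are tight.
Optimal quantities: potassium sulfate = 1.137 kg, DAP = 2.239 kg.
Hence cost = 1.08·1.137 + 1.03·2.239 = $3.5341.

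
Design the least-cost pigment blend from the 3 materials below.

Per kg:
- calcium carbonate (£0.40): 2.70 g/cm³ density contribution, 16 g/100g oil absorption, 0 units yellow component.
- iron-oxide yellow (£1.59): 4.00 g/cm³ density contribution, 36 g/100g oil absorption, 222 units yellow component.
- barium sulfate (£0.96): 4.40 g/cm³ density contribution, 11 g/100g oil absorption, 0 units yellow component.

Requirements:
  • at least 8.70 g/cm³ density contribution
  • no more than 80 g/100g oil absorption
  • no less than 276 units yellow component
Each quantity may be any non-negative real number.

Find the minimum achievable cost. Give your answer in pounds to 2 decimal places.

£2.53

Set it up as a linear program. Let x1 = kg of calcium carbonate, x2 = kg of iron-oxide yellow, x3 = kg of barium sulfate.
Minimise 0.4x1 + 1.59x2 + 0.96x3 s.t.:
  2.7x1 + 4x2 + 4.4x3 ≥ 8.7   (density contribution)
  16x1 + 36x2 + 11x3 ≤ 80   (oil absorption)
  222x2 ≥ 276   (yellow component)
  x1, x2, x3 ≥ 0.
The optimal basis is {calcium carbonate, iron-oxide yellow}; barium sulfate drops out. Binding constraints: density contribution and yellow component.
That vertex is x1 = 1.38, x2 = 1.243.
Cost = 0.4·1.38 + 1.59·1.243 = 2.5284.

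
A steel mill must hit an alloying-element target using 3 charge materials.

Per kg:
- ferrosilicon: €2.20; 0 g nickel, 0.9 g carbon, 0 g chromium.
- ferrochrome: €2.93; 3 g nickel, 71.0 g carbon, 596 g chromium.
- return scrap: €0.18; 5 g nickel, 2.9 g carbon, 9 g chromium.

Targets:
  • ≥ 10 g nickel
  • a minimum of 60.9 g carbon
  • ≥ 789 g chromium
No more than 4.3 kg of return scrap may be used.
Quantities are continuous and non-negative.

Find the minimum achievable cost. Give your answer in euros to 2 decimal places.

This is a linear program. Let x1 = kg of ferrosilicon, x2 = kg of ferrochrome, x3 = kg of return scrap.
min 2.2x1 + 2.93x2 + 0.18x3 s.t.:
  3x2 + 5x3 ≥ 10   (nickel)
  0.9x1 + 71x2 + 2.9x3 ≥ 60.9   (carbon)
  596x2 + 9x3 ≥ 789   (chromium)
  x3 ≤ 4.3
  x1, x2, x3 ≥ 0.
The minimum-cost mix takes nothing from ferrosilicon — only ferrochrome, return scrap. The nickel and chromium requirements are met with equality.
Solving gives x2 = 1.305, x3 = 1.217.
Cost = 2.93·1.305 + 0.18·1.217 = 4.0427.

€4.04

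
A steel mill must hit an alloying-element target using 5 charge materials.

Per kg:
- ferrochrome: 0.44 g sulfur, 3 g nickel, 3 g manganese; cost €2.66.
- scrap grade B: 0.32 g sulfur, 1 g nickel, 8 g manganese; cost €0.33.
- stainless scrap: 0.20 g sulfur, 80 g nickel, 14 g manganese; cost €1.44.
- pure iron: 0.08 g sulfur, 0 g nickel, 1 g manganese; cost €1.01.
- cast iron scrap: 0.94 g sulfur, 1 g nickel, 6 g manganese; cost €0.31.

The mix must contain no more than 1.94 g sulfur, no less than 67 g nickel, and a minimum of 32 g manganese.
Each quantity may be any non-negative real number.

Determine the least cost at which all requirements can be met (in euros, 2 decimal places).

€2.01

This is a linear program. Let x1 = kg of ferrochrome, x2 = kg of scrap grade B, x3 = kg of stainless scrap, x4 = kg of pure iron, x5 = kg of cast iron scrap.
Minimise 2.66x1 + 0.33x2 + 1.44x3 + 1.01x4 + 0.31x5 with:
  0.44x1 + 0.32x2 + 0.2x3 + 0.08x4 + 0.94x5 ≤ 1.94   (sulfur)
  3x1 + 1x2 + 80x3 + 1x5 ≥ 67   (nickel)
  3x1 + 8x2 + 14x3 + 1x4 + 6x5 ≥ 32   (manganese)
  x1, x2, x3, x4, x5 ≥ 0.
The minimum-cost mix takes nothing from ferrochrome, pure iron, cast iron scrap — only scrap grade B, stainless scrap. Binding constraints: nickel and manganese.
Optimal quantities: scrap grade B = 2.591 kg, stainless scrap = 0.8051 kg.
Cost = 0.33·2.591 + 1.44·0.8051 = 2.0144.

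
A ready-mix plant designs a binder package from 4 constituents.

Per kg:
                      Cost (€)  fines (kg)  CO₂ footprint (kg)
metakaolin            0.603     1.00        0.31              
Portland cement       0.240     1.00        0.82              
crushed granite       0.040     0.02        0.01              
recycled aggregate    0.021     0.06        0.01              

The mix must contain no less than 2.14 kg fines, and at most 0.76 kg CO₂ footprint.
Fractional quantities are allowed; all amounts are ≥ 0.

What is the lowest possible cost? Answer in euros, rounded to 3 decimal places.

Treat it as an LP. Let x1 = kg of metakaolin, x2 = kg of Portland cement, x3 = kg of crushed granite, x4 = kg of recycled aggregate.
min 0.603x1 + 0.24x2 + 0.04x3 + 0.021x4 s.t.:
  1x1 + 1x2 + 0.02x3 + 0.06x4 ≥ 2.14   (fines)
  0.31x1 + 0.82x2 + 0.01x3 + 0.01x4 ≤ 0.76   (CO₂ footprint)
  x1, x2, x3, x4 ≥ 0.
The cheapest feasible vertex uses only Portland cement, recycled aggregate; metakaolin, crushed granite are not used. Binding constraints: fines and CO₂ footprint.
That vertex is x2 = 0.6173, x4 = 25.38.
Objective = 0.24·0.6173 + 0.021·25.38 = 0.68113.

€0.681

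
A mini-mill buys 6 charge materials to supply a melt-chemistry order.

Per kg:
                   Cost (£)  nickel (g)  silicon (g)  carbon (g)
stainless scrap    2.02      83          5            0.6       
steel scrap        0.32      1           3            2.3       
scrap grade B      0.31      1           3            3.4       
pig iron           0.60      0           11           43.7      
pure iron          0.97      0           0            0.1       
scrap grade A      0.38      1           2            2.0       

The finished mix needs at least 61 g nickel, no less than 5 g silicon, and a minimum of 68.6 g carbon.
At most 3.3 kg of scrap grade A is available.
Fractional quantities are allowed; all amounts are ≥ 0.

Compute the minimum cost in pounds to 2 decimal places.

This is a linear program. Let x1 = kg of stainless scrap, x2 = kg of steel scrap, x3 = kg of scrap grade B, x4 = kg of pig iron, x5 = kg of pure iron, x6 = kg of scrap grade A.
min 2.02x1 + 0.32x2 + 0.31x3 + 0.6x4 + 0.97x5 + 0.38x6 with:
  83x1 + 1x2 + 1x3 + 1x6 ≥ 61   (nickel)
  5x1 + 3x2 + 3x3 + 11x4 + 2x6 ≥ 5   (silicon)
  0.6x1 + 2.3x2 + 3.4x3 + 43.7x4 + 0.1x5 + 2x6 ≥ 68.6   (carbon)
  x6 ≤ 3.3
  x1, x2, x3, x4, x5, x6 ≥ 0.
The minimum-cost mix takes nothing from steel scrap, scrap grade B, pure iron, scrap grade A — only stainless scrap, pig iron. The nickel and carbon requirements are met with equality.
Solving gives x1 = 0.7349, x4 = 1.56.
Objective = 2.02·0.7349 + 0.6·1.56 = 2.4205.

£2.42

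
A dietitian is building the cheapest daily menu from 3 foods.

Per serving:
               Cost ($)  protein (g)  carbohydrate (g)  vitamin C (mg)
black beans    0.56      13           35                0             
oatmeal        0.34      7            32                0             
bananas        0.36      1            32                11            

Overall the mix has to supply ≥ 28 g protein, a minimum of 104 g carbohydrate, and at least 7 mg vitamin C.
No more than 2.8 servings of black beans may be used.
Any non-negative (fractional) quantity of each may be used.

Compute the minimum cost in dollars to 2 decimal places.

Set it up as a linear program. Let x1 = servings of black beans, x2 = servings of oatmeal, x3 = servings of bananas.
min 0.56x1 + 0.34x2 + 0.36x3 subject to:
  13x1 + 7x2 + 1x3 ≥ 28   (protein)
  35x1 + 32x2 + 32x3 ≥ 104   (carbohydrate)
  11x3 ≥ 7   (vitamin C)
  x1 ≤ 2.8
  x1, x2, x3 ≥ 0.
The optimal mix uses every input. Binding constraints: protein, carbohydrate, vitamin C.
Optimal quantities: black beans = 1.697 servings, oatmeal = 0.7576 servings, bananas = 0.6364 servings.
Hence cost = 0.56·1.697 + 0.34·0.7576 + 0.36·0.6364 = $1.4370.

$1.44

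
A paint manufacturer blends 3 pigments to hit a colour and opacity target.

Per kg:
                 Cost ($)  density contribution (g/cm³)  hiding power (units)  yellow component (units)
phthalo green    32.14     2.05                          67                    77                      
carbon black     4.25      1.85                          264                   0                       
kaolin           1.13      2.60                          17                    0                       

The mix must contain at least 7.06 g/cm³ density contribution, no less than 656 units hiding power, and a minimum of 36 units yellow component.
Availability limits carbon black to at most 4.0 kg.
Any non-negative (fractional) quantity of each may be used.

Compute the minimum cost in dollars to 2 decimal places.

$25.68

Let x1 = kg of phthalo green, x2 = kg of carbon black, x3 = kg of kaolin.
min 32.14x1 + 4.25x2 + 1.13x3 s.t.:
  2.05x1 + 1.85x2 + 2.6x3 ≥ 7.06   (density contribution)
  67x1 + 264x2 + 17x3 ≥ 656   (hiding power)
  77x1 ≥ 36   (yellow component)
  x2 ≤ 4
  x1, x2, x3 ≥ 0.
All 3 inputs are positive at the optimum. There the density contribution, hiding power, yellow component constraints are tight.
So phthalo green = 0.4675 kg, carbon black = 2.321 kg, kaolin = 0.695 kg.
Objective = 32.14·0.4675 + 4.25·2.321 + 1.13·0.695 = 25.6751.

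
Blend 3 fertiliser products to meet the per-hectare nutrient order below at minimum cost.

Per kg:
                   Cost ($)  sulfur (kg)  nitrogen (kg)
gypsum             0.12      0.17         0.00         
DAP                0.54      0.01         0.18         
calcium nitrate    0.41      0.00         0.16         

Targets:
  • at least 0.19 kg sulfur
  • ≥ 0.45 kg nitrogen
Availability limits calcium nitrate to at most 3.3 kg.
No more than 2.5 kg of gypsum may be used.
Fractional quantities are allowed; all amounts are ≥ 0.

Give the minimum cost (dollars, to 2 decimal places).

Treat it as an LP. Let x1 = kg of gypsum, x2 = kg of DAP, x3 = kg of calcium nitrate.
Minimise 0.12x1 + 0.54x2 + 0.41x3 with:
  0.17x1 + 0.01x2 ≥ 0.19   (sulfur)
  0.18x2 + 0.16x3 ≥ 0.45   (nitrogen)
  x3 ≤ 3.3
  x1 ≤ 2.5
  x1, x2, x3 ≥ 0.
The minimum-cost mix takes nothing from DAP — only gypsum, calcium nitrate. The sulfur and nitrogen requirements are met with equality.
Solving gives x1 = 1.118, x3 = 2.812.
Hence cost = 0.12·1.118 + 0.41·2.812 = $1.2871.

$1.29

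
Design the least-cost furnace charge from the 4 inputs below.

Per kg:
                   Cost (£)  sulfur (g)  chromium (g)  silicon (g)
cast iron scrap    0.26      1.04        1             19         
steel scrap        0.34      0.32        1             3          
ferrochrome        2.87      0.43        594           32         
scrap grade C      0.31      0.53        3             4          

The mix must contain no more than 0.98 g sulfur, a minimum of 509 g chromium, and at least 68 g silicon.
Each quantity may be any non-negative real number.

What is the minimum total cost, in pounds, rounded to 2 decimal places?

£5.98

This is a linear program. Let x1 = kg of cast iron scrap, x2 = kg of steel scrap, x3 = kg of ferrochrome, x4 = kg of scrap grade C.
Minimise 0.26x1 + 0.34x2 + 2.87x3 + 0.31x4 with:
  1.04x1 + 0.32x2 + 0.43x3 + 0.53x4 ≤ 0.98   (sulfur)
  1x1 + 1x2 + 594x3 + 3x4 ≥ 509   (chromium)
  19x1 + 3x2 + 32x3 + 4x4 ≥ 68   (silicon)
  x1, x2, x3, x4 ≥ 0.
The optimal basis is {cast iron scrap, ferrochrome}; steel scrap, scrap grade C drop out. The sulfur and silicon requirements are met with equality.
Optimal quantities: cast iron scrap = 0.08443 kg, ferrochrome = 2.075 kg.
Total cost: 0.26·0.08443 + 2.87·2.075 = 5.9772.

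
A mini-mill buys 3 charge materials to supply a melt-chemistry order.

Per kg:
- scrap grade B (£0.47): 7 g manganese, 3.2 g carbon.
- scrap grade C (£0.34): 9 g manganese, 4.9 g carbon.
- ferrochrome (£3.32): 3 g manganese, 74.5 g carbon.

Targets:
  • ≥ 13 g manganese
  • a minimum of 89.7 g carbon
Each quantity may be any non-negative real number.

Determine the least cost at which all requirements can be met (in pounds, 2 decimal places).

£4.13

Let x1 = kg of scrap grade B, x2 = kg of scrap grade C, x3 = kg of ferrochrome.
Minimize 0.47x1 + 0.34x2 + 3.32x3 s.t.:
  7x1 + 9x2 + 3x3 ≥ 13   (manganese)
  3.2x1 + 4.9x2 + 74.5x3 ≥ 89.7   (carbon)
  x1, x2, x3 ≥ 0.
The optimal basis is {scrap grade C, ferrochrome}; scrap grade B drops out. The manganese and carbon requirements are met with equality.
Solving gives x2 = 1.066, x3 = 1.134.
Total cost: 0.34·1.066 + 3.32·1.134 = 4.1273.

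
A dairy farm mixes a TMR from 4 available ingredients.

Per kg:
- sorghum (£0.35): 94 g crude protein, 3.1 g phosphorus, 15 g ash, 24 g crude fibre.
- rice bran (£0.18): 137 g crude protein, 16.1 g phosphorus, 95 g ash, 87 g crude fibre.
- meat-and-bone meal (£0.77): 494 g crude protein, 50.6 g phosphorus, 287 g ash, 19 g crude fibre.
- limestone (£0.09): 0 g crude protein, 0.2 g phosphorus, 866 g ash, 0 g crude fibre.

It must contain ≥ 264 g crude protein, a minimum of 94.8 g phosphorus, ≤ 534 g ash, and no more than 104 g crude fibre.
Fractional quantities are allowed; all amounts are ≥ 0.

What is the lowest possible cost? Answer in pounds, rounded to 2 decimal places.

£1.88

Let x1 = kg of sorghum, x2 = kg of rice bran, x3 = kg of meat-and-bone meal, x4 = kg of limestone.
Minimise 0.35x1 + 0.18x2 + 0.77x3 + 0.09x4 with:
  94x1 + 137x2 + 494x3 ≥ 264   (crude protein)
  3.1x1 + 16.1x2 + 50.6x3 + 0.2x4 ≥ 94.8   (phosphorus)
  15x1 + 95x2 + 287x3 + 866x4 ≤ 534   (ash)
  24x1 + 87x2 + 19x3 ≤ 104   (crude fibre)
  x1, x2, x3, x4 ≥ 0.
The optimal basis is {sorghum, meat-and-bone meal}; rice bran, limestone drop out. Binding constraints: phosphorus and ash.
Optimal quantities: sorghum = 1.432 kg, meat-and-bone meal = 1.786 kg.
Cost = 0.35·1.432 + 0.77·1.786 = 1.8764.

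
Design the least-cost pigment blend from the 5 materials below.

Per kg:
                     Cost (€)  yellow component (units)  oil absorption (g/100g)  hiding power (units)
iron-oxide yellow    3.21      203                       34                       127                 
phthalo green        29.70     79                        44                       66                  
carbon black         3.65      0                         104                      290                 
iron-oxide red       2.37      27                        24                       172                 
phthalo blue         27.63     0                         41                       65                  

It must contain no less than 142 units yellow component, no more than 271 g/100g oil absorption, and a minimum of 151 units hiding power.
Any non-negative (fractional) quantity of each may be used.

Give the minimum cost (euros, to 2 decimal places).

Let x1 = kg of iron-oxide yellow, x2 = kg of phthalo green, x3 = kg of carbon black, x4 = kg of iron-oxide red, x5 = kg of phthalo blue.
min 3.21x1 + 29.7x2 + 3.65x3 + 2.37x4 + 27.63x5 s.t.:
  203x1 + 79x2 + 27x4 ≥ 142   (yellow component)
  34x1 + 44x2 + 104x3 + 24x4 + 41x5 ≤ 271   (oil absorption)
  127x1 + 66x2 + 290x3 + 172x4 + 65x5 ≥ 151   (hiding power)
  x1, x2, x3, x4, x5 ≥ 0.
At the optimum only iron-oxide yellow, iron-oxide red are positive (phthalo green, carbon black, phthalo blue = 0). The yellow component and hiding power requirements are met with equality.
So iron-oxide yellow = 0.6462 kg, iron-oxide red = 0.4008 kg.
Hence cost = 3.21·0.6462 + 2.37·0.4008 = €3.0242.

€3.02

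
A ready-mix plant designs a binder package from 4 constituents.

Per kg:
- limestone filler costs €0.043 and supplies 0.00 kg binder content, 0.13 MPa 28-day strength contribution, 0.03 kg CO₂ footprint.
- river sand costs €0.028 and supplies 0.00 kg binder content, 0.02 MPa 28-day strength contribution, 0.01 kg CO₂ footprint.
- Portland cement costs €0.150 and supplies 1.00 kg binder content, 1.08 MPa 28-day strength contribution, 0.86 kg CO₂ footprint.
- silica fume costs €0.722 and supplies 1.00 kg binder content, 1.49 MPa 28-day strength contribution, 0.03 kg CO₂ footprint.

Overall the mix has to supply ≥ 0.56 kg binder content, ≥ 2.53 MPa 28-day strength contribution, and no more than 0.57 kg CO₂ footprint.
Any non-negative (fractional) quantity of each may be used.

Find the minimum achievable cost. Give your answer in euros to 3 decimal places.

€0.889

Let x1 = kg of limestone filler, x2 = kg of river sand, x3 = kg of Portland cement, x4 = kg of silica fume.
Minimize 0.043x1 + 0.028x2 + 0.15x3 + 0.722x4 s.t.:
  1x3 + 1x4 ≥ 0.56   (binder content)
  0.13x1 + 0.02x2 + 1.08x3 + 1.49x4 ≥ 2.53   (28-day strength contribution)
  0.03x1 + 0.01x2 + 0.86x3 + 0.03x4 ≤ 0.57   (CO₂ footprint)
  x1, x2, x3, x4 ≥ 0.
The optimal basis is {limestone filler, Portland cement, silica fume}; river sand drops out. Binding constraints: binder content, 28-day strength contribution, CO₂ footprint.
So limestone filler = 13.6 kg, Portland cement = 0.1751 kg, silica fume = 0.3849 kg.
Cost = 0.043·13.6 + 0.15·0.1751 + 0.722·0.3849 = 0.88896.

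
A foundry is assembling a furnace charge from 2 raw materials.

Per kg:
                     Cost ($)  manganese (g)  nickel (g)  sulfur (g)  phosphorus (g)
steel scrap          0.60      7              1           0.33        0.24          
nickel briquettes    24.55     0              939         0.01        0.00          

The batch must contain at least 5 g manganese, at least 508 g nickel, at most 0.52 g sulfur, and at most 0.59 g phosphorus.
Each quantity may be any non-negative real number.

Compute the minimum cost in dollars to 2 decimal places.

This is a linear program. Let x1 = kg of steel scrap, x2 = kg of nickel briquettes.
min 0.6x1 + 24.55x2 with:
  7x1 ≥ 5   (manganese)
  1x1 + 939x2 ≥ 508   (nickel)
  0.33x1 + 0.01x2 ≤ 0.52   (sulfur)
  0.24x1 ≤ 0.59   (phosphorus)
  x1, x2 ≥ 0.
Both inputs are positive at the optimum. The manganese and nickel requirements are met with equality.
Optimal quantities: steel scrap = 0.7143 kg, nickel briquettes = 0.5402 kg.
Objective = 0.6·0.7143 + 24.55·0.5402 = 13.6905.

$13.69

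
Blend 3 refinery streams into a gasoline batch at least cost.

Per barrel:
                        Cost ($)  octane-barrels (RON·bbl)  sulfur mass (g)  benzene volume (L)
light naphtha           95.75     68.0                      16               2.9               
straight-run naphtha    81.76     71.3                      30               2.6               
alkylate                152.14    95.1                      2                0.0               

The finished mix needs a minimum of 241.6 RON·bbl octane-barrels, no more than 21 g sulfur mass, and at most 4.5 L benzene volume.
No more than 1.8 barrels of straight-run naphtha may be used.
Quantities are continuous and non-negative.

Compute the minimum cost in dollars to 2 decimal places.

Let x1 = barrels of light naphtha, x2 = barrels of straight-run naphtha, x3 = barrels of alkylate.
Minimize 95.75x1 + 81.76x2 + 152.14x3 subject to:
  68x1 + 71.3x2 + 95.1x3 ≥ 241.6   (octane-barrels)
  16x1 + 30x2 + 2x3 ≤ 21   (sulfur mass)
  2.9x1 + 2.6x2 ≤ 4.5   (benzene volume)
  x2 ≤ 1.8
  x1, x2, x3 ≥ 0.
The cheapest feasible vertex uses only straight-run naphtha, alkylate; light naphtha is not used. Binding constraints: octane-barrels and sulfur mass.
That vertex is x2 = 0.558552, x3 = 2.12172.
Cost = 81.76·0.558552 + 152.14·2.12172 = 368.4657.

$368.47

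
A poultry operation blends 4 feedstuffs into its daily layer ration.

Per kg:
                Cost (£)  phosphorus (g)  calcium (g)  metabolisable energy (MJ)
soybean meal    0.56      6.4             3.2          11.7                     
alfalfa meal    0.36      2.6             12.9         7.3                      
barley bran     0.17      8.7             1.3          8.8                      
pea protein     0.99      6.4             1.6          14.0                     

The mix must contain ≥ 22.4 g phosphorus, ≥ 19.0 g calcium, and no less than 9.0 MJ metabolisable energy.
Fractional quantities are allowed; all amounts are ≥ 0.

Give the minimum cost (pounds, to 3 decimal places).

This is a linear program. Let x1 = kg of soybean meal, x2 = kg of alfalfa meal, x3 = kg of barley bran, x4 = kg of pea protein.
Minimise 0.56x1 + 0.36x2 + 0.17x3 + 0.99x4 s.t.:
  6.4x1 + 2.6x2 + 8.7x3 + 6.4x4 ≥ 22.4   (phosphorus)
  3.2x1 + 12.9x2 + 1.3x3 + 1.6x4 ≥ 19   (calcium)
  11.7x1 + 7.3x2 + 8.8x3 + 14x4 ≥ 9   (metabolisable energy)
  x1, x2, x3, x4 ≥ 0.
At the optimum only alfalfa meal, barley bran are positive (soybean meal, pea protein = 0). There the phosphorus and calcium constraints are tight.
That vertex is x2 = 1.251, x3 = 2.201.
Cost = 0.36·1.251 + 0.17·2.201 = 0.82453.

£0.825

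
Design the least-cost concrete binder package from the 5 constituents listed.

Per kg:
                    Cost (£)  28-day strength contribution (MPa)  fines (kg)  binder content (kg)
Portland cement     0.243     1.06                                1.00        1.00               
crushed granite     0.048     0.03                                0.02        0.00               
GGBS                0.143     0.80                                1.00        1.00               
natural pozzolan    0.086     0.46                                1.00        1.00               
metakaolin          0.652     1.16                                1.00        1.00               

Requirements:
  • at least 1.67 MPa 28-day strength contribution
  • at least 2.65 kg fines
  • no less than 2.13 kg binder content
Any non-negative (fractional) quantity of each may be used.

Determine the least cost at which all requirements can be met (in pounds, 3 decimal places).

£0.304

Treat it as an LP. Let x1 = kg of Portland cement, x2 = kg of crushed granite, x3 = kg of GGBS, x4 = kg of natural pozzolan, x5 = kg of metakaolin.
min 0.243x1 + 0.048x2 + 0.143x3 + 0.086x4 + 0.652x5 subject to:
  1.06x1 + 0.03x2 + 0.8x3 + 0.46x4 + 1.16x5 ≥ 1.67   (28-day strength contribution)
  1x1 + 0.02x2 + 1x3 + 1x4 + 1x5 ≥ 2.65   (fines)
  1x1 + 1x3 + 1x4 + 1x5 ≥ 2.13   (binder content)
  x1, x2, x3, x4, x5 ≥ 0.
The minimum-cost mix takes nothing from Portland cement, crushed granite, metakaolin — only GGBS, natural pozzolan. Binding constraints: 28-day strength contribution and fines.
Optimal quantities: GGBS = 1.3265 kg, natural pozzolan = 1.3235 kg.
Cost = 0.143·1.3265 + 0.086·1.3235 = 0.30351.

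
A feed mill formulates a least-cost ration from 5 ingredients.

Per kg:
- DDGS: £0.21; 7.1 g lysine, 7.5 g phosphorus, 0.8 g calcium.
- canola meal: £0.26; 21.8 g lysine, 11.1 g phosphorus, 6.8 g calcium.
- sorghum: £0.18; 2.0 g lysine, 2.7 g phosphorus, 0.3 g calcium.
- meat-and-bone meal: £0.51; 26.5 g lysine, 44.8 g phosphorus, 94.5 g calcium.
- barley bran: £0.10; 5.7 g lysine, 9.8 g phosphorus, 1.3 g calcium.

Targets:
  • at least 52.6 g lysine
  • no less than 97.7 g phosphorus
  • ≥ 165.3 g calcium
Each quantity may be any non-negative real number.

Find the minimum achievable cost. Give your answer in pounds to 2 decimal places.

£1.09

Let x1 = kg of DDGS, x2 = kg of canola meal, x3 = kg of sorghum, x4 = kg of meat-and-bone meal, x5 = kg of barley bran.
min 0.21x1 + 0.26x2 + 0.18x3 + 0.51x4 + 0.1x5 s.t.:
  7.1x1 + 21.8x2 + 2x3 + 26.5x4 + 5.7x5 ≥ 52.6   (lysine)
  7.5x1 + 11.1x2 + 2.7x3 + 44.8x4 + 9.8x5 ≥ 97.7   (phosphorus)
  0.8x1 + 6.8x2 + 0.3x3 + 94.5x4 + 1.3x5 ≥ 165.3   (calcium)
  x1, x2, x3, x4, x5 ≥ 0.
The optimal basis is {meat-and-bone meal, barley bran}; DDGS, canola meal, sorghum drop out. The phosphorus and calcium requirements are met with equality.
That vertex is x4 = 1.72, x5 = 2.105.
Cost = 0.51·1.72 + 0.1·2.105 = 1.0877.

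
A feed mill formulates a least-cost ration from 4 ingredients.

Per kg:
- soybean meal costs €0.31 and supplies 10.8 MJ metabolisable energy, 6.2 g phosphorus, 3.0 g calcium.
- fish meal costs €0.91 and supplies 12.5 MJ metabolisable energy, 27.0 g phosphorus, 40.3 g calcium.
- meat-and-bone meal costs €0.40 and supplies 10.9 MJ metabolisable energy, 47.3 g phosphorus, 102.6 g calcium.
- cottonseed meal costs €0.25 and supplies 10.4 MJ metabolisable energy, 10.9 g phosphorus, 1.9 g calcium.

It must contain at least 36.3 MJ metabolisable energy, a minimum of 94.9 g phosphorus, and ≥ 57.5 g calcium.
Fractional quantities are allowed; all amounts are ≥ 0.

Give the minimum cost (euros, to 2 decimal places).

€1.09

Set it up as a linear program. Let x1 = kg of soybean meal, x2 = kg of fish meal, x3 = kg of meat-and-bone meal, x4 = kg of cottonseed meal.
Minimise 0.31x1 + 0.91x2 + 0.4x3 + 0.25x4 subject to:
  10.8x1 + 12.5x2 + 10.9x3 + 10.4x4 ≥ 36.3   (metabolisable energy)
  6.2x1 + 27x2 + 47.3x3 + 10.9x4 ≥ 94.9   (phosphorus)
  3x1 + 40.3x2 + 102.6x3 + 1.9x4 ≥ 57.5   (calcium)
  x1, x2, x3, x4 ≥ 0.
The minimum-cost mix takes nothing from soybean meal, fish meal — only meat-and-bone meal, cottonseed meal. Binding constraints: metabolisable energy and phosphorus.
Optimal quantities: meat-and-bone meal = 1.585 kg, cottonseed meal = 1.829 kg.
Cost = 0.4·1.585 + 0.25·1.829 = 1.0913.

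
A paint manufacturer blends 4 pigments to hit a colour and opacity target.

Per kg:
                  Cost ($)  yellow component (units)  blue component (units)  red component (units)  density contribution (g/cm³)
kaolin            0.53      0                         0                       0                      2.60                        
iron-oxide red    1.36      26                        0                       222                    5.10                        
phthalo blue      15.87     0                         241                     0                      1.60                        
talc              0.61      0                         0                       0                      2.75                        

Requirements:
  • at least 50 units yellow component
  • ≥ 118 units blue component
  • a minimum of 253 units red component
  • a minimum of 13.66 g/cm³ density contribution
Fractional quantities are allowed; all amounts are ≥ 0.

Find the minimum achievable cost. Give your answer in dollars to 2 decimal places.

Let x1 = kg of kaolin, x2 = kg of iron-oxide red, x3 = kg of phthalo blue, x4 = kg of talc.
Minimize 0.53x1 + 1.36x2 + 15.87x3 + 0.61x4 with:
  26x2 ≥ 50   (yellow component)
  241x3 ≥ 118   (blue component)
  222x2 ≥ 253   (red component)
  2.6x1 + 5.1x2 + 1.6x3 + 2.75x4 ≥ 13.66   (density contribution)
  x1, x2, x3, x4 ≥ 0.
The minimum-cost mix takes nothing from talc — only kaolin, iron-oxide red, phthalo blue. There the yellow component, blue component, density contribution constraints are tight.
So kaolin = 1.18 kg, iron-oxide red = 1.923 kg, phthalo blue = 0.4896 kg.
Cost = 0.53·1.18 + 1.36·1.923 + 15.87·0.4896 = 11.0106.

$11.01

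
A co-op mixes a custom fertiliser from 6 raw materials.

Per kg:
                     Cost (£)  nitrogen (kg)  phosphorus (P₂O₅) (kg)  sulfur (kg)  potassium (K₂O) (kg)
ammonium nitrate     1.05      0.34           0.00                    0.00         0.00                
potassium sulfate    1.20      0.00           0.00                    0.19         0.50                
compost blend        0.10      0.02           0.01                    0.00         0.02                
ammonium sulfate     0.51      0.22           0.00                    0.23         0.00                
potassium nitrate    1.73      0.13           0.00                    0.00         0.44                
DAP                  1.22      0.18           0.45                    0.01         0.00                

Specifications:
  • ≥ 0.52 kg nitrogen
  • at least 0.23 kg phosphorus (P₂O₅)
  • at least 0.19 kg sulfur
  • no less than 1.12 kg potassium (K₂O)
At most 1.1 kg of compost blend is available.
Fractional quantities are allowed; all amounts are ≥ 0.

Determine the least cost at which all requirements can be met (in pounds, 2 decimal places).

£4.29

Set it up as a linear program. Let x1 = kg of ammonium nitrate, x2 = kg of potassium sulfate, x3 = kg of compost blend, x4 = kg of ammonium sulfate, x5 = kg of potassium nitrate, x6 = kg of DAP.
Minimise 1.05x1 + 1.2x2 + 0.1x3 + 0.51x4 + 1.73x5 + 1.22x6 s.t.:
  0.34x1 + 0.02x3 + 0.22x4 + 0.13x5 + 0.18x6 ≥ 0.52   (nitrogen)
  0.01x3 + 0.45x6 ≥ 0.23   (phosphorus (P₂O₅))
  0.19x2 + 0.23x4 + 0.01x6 ≥ 0.19   (sulfur)
  0.5x2 + 0.02x3 + 0.44x5 ≥ 1.12   (potassium (K₂O))
  x3 ≤ 1.1
  x1, x2, x3, x4, x5, x6 ≥ 0.
The minimum-cost mix takes nothing from ammonium nitrate, potassium nitrate — only potassium sulfate, compost blend, ammonium sulfate, DAP. There the nitrogen, phosphorus (P₂O₅), potassium (K₂O), the compost blend cap constraints are tight.
So potassium sulfate = 2.196 kg, compost blend = 1.1 kg, ammonium sulfate = 1.865 kg, DAP = 0.4867 kg.
Total cost: 1.2·2.196 + 0.1·1.1 + 0.51·1.865 + 1.22·0.4867 = 4.2901.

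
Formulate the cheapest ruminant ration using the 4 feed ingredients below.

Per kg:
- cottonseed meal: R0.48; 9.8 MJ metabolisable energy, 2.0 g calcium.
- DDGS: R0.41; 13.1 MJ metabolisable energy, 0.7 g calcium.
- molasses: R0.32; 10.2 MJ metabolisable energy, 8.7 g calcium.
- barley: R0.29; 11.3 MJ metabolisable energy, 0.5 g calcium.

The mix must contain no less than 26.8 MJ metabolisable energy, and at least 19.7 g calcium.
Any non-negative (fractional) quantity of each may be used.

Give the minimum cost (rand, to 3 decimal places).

Treat it as an LP. Let x1 = kg of cottonseed meal, x2 = kg of DDGS, x3 = kg of molasses, x4 = kg of barley.
Minimise 0.48x1 + 0.41x2 + 0.32x3 + 0.29x4 s.t.:
  9.8x1 + 13.1x2 + 10.2x3 + 11.3x4 ≥ 26.8   (metabolisable energy)
  2x1 + 0.7x2 + 8.7x3 + 0.5x4 ≥ 19.7   (calcium)
  x1, x2, x3, x4 ≥ 0.
At the optimum only molasses, barley are positive (cottonseed meal, DDGS = 0). Binding constraints: metabolisable energy and calcium.
Solving gives x3 = 2.2445, x4 = 0.34567.
Objective = 0.32·2.2445 + 0.29·0.34567 = 0.81848.

R0.818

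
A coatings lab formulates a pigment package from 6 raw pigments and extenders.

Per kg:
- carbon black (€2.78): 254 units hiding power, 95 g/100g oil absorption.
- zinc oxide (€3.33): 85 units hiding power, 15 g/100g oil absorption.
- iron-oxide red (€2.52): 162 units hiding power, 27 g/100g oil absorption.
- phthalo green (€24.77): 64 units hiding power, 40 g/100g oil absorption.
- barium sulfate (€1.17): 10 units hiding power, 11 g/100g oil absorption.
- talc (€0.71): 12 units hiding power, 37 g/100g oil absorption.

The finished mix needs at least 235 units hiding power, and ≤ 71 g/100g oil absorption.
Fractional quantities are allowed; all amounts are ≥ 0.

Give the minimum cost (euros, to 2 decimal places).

€2.95

Let x1 = kg of carbon black, x2 = kg of zinc oxide, x3 = kg of iron-oxide red, x4 = kg of phthalo green, x5 = kg of barium sulfate, x6 = kg of talc.
Minimise 2.78x1 + 3.33x2 + 2.52x3 + 24.77x4 + 1.17x5 + 0.71x6 s.t.:
  254x1 + 85x2 + 162x3 + 64x4 + 10x5 + 12x6 ≥ 235   (hiding power)
  95x1 + 15x2 + 27x3 + 40x4 + 11x5 + 37x6 ≤ 71   (oil absorption)
  x1, x2, x3, x4, x5, x6 ≥ 0.
The minimum-cost mix takes nothing from zinc oxide, phthalo green, barium sulfate, talc — only carbon black, iron-oxide red. There the hiding power and oil absorption constraints are tight.
Solving gives x1 = 0.6044, x3 = 0.5029.
Total cost: 2.78·0.6044 + 2.52·0.5029 = 2.9475.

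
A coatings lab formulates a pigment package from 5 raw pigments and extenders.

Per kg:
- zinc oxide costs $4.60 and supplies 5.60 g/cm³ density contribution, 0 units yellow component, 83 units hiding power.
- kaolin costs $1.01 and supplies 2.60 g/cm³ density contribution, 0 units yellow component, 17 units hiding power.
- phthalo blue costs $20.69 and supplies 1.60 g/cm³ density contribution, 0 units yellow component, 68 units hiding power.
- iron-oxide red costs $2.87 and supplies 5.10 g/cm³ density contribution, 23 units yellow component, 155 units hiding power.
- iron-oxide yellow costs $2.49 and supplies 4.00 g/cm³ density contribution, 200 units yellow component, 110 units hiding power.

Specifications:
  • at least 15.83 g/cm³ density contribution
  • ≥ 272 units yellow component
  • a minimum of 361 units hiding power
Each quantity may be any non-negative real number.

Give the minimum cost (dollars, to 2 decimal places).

$8.42

Let x1 = kg of zinc oxide, x2 = kg of kaolin, x3 = kg of phthalo blue, x4 = kg of iron-oxide red, x5 = kg of iron-oxide yellow.
Minimise 4.6x1 + 1.01x2 + 20.69x3 + 2.87x4 + 2.49x5 subject to:
  5.6x1 + 2.6x2 + 1.6x3 + 5.1x4 + 4x5 ≥ 15.83   (density contribution)
  23x4 + 200x5 ≥ 272   (yellow component)
  83x1 + 17x2 + 68x3 + 155x4 + 110x5 ≥ 361   (hiding power)
  x1, x2, x3, x4, x5 ≥ 0.
The optimal basis is {kaolin, iron-oxide red, iron-oxide yellow}; zinc oxide, phthalo blue drop out. The density contribution, yellow component, hiding power requirements are met with equality.
That vertex is x2 = 1.71, x4 = 1.281, x5 = 1.213.
Hence cost = 1.01·1.71 + 2.87·1.281 + 2.49·1.213 = $8.4239.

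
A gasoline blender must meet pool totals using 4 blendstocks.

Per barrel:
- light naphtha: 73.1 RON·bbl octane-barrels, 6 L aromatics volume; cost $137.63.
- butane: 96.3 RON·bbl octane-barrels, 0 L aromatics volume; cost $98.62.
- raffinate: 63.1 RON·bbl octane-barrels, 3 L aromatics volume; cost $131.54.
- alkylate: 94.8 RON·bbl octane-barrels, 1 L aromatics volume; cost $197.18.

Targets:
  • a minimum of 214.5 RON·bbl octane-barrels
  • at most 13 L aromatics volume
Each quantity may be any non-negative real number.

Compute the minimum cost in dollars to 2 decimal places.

Let x1 = barrels of light naphtha, x2 = barrels of butane, x3 = barrels of raffinate, x4 = barrels of alkylate.
min 137.63x1 + 98.62x2 + 131.54x3 + 197.18x4 s.t.:
  73.1x1 + 96.3x2 + 63.1x3 + 94.8x4 ≥ 214.5   (octane-barrels)
  6x1 + 3x3 + 1x4 ≤ 13   (aromatics volume)
  x1, x2, x3, x4 ≥ 0.
At the optimum only butane is positive (light naphtha, raffinate, alkylate = 0). The octane-barrels requirement is met with equality.
Optimal quantities: butane = 2.2274 barrels.
Cost = 98.62·2.2274 = 219.6662.

$219.67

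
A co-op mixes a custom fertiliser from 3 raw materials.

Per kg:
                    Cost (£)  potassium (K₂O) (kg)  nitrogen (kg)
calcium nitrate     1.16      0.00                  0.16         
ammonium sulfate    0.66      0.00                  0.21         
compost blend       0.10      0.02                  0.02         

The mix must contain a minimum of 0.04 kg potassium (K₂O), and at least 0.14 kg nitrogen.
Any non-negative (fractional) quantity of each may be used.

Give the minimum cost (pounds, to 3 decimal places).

Let x1 = kg of calcium nitrate, x2 = kg of ammonium sulfate, x3 = kg of compost blend.
min 1.16x1 + 0.66x2 + 0.1x3 s.t.:
  0.02x3 ≥ 0.04   (potassium (K₂O))
  0.16x1 + 0.21x2 + 0.02x3 ≥ 0.14   (nitrogen)
  x1, x2, x3 ≥ 0.
The optimal basis is {ammonium sulfate, compost blend}; calcium nitrate drops out. Binding constraints: potassium (K₂O) and nitrogen.
So ammonium sulfate = 0.4762 kg, compost blend = 2 kg.
Total cost: 0.66·0.4762 + 0.1·2 = 0.51429.

£0.514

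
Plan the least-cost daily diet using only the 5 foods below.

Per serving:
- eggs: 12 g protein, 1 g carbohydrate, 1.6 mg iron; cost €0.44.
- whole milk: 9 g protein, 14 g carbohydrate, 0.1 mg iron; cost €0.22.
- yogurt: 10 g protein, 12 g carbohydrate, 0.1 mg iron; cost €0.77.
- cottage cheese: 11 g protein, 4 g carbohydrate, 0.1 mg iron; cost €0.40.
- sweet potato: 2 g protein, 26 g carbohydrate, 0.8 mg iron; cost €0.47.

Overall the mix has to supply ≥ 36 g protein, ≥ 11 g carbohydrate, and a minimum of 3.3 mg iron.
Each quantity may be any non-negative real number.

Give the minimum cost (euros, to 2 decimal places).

Let x1 = servings of eggs, x2 = servings of whole milk, x3 = servings of yogurt, x4 = servings of cottage cheese, x5 = servings of sweet potato.
Minimize 0.44x1 + 0.22x2 + 0.77x3 + 0.4x4 + 0.47x5 s.t.:
  12x1 + 9x2 + 10x3 + 11x4 + 2x5 ≥ 36   (protein)
  1x1 + 14x2 + 12x3 + 4x4 + 26x5 ≥ 11   (carbohydrate)
  1.6x1 + 0.1x2 + 0.1x3 + 0.1x4 + 0.8x5 ≥ 3.3   (iron)
  x1, x2, x3, x4, x5 ≥ 0.
The cheapest feasible vertex uses only eggs, whole milk; yogurt, cottage cheese, sweet potato are not used. The protein and iron requirements are met with equality.
That vertex is x1 = 1.977, x2 = 1.364.
Total cost: 0.44·1.977 + 0.22·1.364 = 1.1700.

€1.17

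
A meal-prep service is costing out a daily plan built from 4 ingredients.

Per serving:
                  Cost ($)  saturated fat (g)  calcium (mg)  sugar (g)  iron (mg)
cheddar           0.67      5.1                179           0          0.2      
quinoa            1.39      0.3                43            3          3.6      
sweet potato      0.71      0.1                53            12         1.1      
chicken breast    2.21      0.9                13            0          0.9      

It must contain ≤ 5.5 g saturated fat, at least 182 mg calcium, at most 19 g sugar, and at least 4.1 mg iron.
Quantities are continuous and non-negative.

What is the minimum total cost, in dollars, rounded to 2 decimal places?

$2.03

Let x1 = servings of cheddar, x2 = servings of quinoa, x3 = servings of sweet potato, x4 = servings of chicken breast.
Minimise 0.67x1 + 1.39x2 + 0.71x3 + 2.21x4 s.t.:
  5.1x1 + 0.3x2 + 0.1x3 + 0.9x4 ≤ 5.5   (saturated fat)
  179x1 + 43x2 + 53x3 + 13x4 ≥ 182   (calcium)
  3x2 + 12x3 ≤ 19   (sugar)
  0.2x1 + 3.6x2 + 1.1x3 + 0.9x4 ≥ 4.1   (iron)
  x1, x2, x3, x4 ≥ 0.
The optimal basis is {cheddar, quinoa}; sweet potato, chicken breast drop out. There the calcium and iron constraints are tight.
That vertex is x1 = 0.7532, x2 = 1.097.
Hence cost = 0.67·0.7532 + 1.39·1.097 = $2.0295.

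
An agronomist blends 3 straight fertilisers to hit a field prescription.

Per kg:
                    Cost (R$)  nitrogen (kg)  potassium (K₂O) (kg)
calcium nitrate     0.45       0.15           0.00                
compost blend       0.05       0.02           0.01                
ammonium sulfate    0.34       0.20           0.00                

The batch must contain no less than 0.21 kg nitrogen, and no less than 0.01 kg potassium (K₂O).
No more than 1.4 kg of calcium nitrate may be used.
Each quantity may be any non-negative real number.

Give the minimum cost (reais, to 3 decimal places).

R$0.373

This is a linear program. Let x1 = kg of calcium nitrate, x2 = kg of compost blend, x3 = kg of ammonium sulfate.
min 0.45x1 + 0.05x2 + 0.34x3 subject to:
  0.15x1 + 0.02x2 + 0.2x3 ≥ 0.21   (nitrogen)
  0.01x2 ≥ 0.01   (potassium (K₂O))
  x1 ≤ 1.4
  x1, x2, x3 ≥ 0.
The optimal basis is {compost blend, ammonium sulfate}; calcium nitrate drops out. The nitrogen and potassium (K₂O) requirements are met with equality.
So compost blend = 1 kg, ammonium sulfate = 0.95 kg.
Total cost: 0.05·1 + 0.34·0.95 = 0.37300.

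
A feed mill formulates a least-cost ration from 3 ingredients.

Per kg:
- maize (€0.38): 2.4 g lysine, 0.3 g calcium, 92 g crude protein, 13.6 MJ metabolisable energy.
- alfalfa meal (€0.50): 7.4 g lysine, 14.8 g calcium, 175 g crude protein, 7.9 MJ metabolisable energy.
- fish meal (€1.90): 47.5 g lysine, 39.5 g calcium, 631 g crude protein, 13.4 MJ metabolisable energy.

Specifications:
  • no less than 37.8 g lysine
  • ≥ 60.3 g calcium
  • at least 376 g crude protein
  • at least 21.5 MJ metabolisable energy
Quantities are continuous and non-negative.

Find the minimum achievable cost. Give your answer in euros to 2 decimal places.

Let x1 = kg of maize, x2 = kg of alfalfa meal, x3 = kg of fish meal.
Minimise 0.38x1 + 0.5x2 + 1.9x3 s.t.:
  2.4x1 + 7.4x2 + 47.5x3 ≥ 37.8   (lysine)
  0.3x1 + 14.8x2 + 39.5x3 ≥ 60.3   (calcium)
  92x1 + 175x2 + 631x3 ≥ 376   (crude protein)
  13.6x1 + 7.9x2 + 13.4x3 ≥ 21.5   (metabolisable energy)
  x1, x2, x3 ≥ 0.
The minimum-cost mix takes nothing from maize — only alfalfa meal, fish meal. Binding constraints: lysine and calcium.
That vertex is x2 = 3.339, x3 = 0.2757.
Hence cost = 0.5·3.339 + 1.9·0.2757 = €2.1933.

€2.19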